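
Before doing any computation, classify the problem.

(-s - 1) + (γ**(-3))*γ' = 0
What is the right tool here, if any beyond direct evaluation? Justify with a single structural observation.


Verdict: separation of variables — solved for the derivative, the right side splits multiplicatively into a function of each variable alone — divide and integrate each side. An exactness check succeeds on this form as well — separation and the potential function arrive at the same answer, separation more directly.


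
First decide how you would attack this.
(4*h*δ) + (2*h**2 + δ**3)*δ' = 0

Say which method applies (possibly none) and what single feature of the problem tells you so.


Diagnosis: the exact-equation method — take the mixed partials of 4*h*δ and 2*h**2 + δ**3: they are equal, which certifies an exact differential.


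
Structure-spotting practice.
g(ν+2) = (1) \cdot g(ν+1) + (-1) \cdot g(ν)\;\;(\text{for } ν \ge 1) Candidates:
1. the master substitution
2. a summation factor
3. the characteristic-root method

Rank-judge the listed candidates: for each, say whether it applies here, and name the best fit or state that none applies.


Best approach: the characteristic-root method — every coefficient is a fixed number and the forcing is zero — substitute r^ν and read off the root equation.
- the master substitution — the recursion shifts the index rather than dividing it.
- a summation factor — a summation factor telescopes one-step recursions; this one carries higher-order memory.
- the characteristic-root method: applicable, and directly so.


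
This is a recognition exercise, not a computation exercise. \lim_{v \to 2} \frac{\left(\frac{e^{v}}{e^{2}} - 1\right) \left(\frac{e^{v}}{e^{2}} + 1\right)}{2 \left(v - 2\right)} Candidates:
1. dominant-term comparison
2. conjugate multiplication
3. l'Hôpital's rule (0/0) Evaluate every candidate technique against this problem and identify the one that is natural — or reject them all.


Method: l'Hôpital's rule (0/0) — numerator and denominator both vanish at 2 — a genuine 0/0 form, which is exactly when l'Hôpital applies. Known elementary limits would finish this too — the rule just bypasses the case analysis.
- dominant-term comparison — no dominant power emerges to decide the limit by degree comparison.
- conjugate multiplication — there is no infinity-minus-infinity radical difference to rationalize.
- l'Hôpital's rule (0/0) — a fit — the right tool for this form.


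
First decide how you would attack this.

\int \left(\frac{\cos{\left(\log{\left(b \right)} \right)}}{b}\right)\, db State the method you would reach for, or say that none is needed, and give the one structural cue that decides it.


Best approach: u-substitution — everything non-trivial happens through the inner expression \log{\left(b \right)}, and its derivative accounts for the remaining factor up to a constant, so set u = \log{\left(b \right)}.


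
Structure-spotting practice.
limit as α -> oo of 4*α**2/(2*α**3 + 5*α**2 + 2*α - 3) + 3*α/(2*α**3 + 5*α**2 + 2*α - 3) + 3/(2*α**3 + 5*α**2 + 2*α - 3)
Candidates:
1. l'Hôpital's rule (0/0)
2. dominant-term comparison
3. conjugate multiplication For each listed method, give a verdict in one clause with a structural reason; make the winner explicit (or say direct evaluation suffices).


Method: dominant-term comparison — divide through by the highest power of α; every lower-order term dies and the dominant terms decide the limit.
- l'Hôpital's rule (0/0) — no 0/0 form appears: written as one quotient, top and bottom both grow without bound, and the ratio is decided by their leading terms.
- dominant-term comparison — yes, a natural case for it.
- conjugate multiplication — rationalization has no target — no divergent radical difference appears.


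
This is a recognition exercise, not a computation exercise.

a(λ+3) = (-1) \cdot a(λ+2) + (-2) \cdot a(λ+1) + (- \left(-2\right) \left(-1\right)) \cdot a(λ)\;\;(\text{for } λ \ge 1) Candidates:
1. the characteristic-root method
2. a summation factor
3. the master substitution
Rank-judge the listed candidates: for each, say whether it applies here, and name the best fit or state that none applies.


Diagnosis: the characteristic-root method — the recurrence is linear and homogeneous with constant coefficients, so the ansatz r^λ turns it into a polynomial equation for r.
- the characteristic-root method: applicable, and directly so.
- a summation factor: the recurrence reaches back more than one step, outside the first-order family a summation factor normalizes.
- the master substitution: the recursion shifts the index rather than dividing it.


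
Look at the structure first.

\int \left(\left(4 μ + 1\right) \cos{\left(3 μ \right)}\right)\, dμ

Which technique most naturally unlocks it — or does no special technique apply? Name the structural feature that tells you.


Diagnosis: integration by parts — the integrand splits as 4 μ + 1 times \cos{\left(3 μ \right)} — repeatedly differentiating the polynomial part kills it, which is the parts ladder.


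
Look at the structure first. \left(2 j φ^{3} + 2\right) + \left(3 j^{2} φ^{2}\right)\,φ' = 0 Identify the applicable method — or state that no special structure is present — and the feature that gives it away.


Diagnosis: the exact-equation method — the cross partial derivatives of 2 j φ^{3} + 2 and 3 j^{2} φ^{2} agree, so the left side is the total differential of one potential in j and φ.


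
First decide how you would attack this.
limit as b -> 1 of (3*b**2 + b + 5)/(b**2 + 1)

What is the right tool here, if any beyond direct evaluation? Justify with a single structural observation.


Best approach: no special technique — no denominator vanishes and nothing blows up at 1: direct substitution is the whole computation.


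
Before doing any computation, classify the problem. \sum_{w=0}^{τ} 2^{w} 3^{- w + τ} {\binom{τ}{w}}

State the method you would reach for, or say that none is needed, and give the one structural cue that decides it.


Method: the binomial theorem — terms weighting {\binom{τ}{w}} against matched powers of 2 and 3 reassemble into (2 + 3)^τ by the binomial theorem.


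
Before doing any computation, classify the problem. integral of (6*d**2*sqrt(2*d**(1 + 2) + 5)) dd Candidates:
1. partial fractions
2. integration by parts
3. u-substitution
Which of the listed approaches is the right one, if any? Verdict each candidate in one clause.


Best approach: u-substitution — 6*d**2 matches the derivative of (2*d**(1 + 2) + 5) up to a constant; with u = (2*d**(1 + 2) + 5) the whole integrand folds into a function of u alone.
- partial fractions: there is no rational-function structure to decompose.
- integration by parts: a polynomial factor is present, but its partner is not an exp, sine, or cosine of a degree-1 argument, nor a logarithm.
- u-substitution: yes — fits the structure here.


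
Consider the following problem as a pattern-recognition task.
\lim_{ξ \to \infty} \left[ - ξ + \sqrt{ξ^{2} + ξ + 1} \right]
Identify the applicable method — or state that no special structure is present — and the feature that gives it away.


Best approach: conjugate multiplication — neither \sqrt{ξ^{2} + ξ + 1} nor ξ converges alone, so rewrite their difference as a conjugate-rationalized quotient first.


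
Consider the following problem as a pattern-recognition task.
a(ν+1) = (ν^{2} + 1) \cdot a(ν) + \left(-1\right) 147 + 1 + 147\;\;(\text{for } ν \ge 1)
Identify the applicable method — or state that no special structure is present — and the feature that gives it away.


Method: a summation factor — rescale the sequence by the product of the weights ν^{2} + 1 so far — the recurrence collapses to a plain running sum.


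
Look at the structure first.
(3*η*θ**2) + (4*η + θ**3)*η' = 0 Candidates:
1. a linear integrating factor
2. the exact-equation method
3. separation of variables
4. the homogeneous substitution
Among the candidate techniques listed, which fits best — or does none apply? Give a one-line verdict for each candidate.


Technique: the exact-equation method — the compatibility test passes: the η-derivative of 3*η*θ**2 matches the θ-derivative of 4*η + θ**3, so integrate a potential.
- a linear integrating factor — the unknown enters nonlinearly (through a power, a denominator, or a transcendental function), which the linear integrating-factor recipe cannot absorb as-is — any repair would come from a preliminary substitution, not the factor.
- the exact-equation method — yes — fits the structure here.
- separation of variables — the two dependences are entangled, not a clean product of one-variable pieces.
- the homogeneous substitution — solved for the derivative, the right side changes under joint scaling of the two variables.


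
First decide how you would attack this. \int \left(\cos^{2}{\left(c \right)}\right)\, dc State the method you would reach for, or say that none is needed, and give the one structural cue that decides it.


Best approach: a trigonometric identity — \cos^{2}{\left(c \right)} calls for power reduction: rewrite via double angles before any antiderivative is attempted.


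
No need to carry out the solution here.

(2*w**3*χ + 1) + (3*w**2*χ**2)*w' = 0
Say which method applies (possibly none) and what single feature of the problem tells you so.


Verdict: the exact-equation method — check exactness first: here it holds (2*w**3*χ + 1, 3*w**2*χ**2 have matching cross partials), so no integrating factor is needed.


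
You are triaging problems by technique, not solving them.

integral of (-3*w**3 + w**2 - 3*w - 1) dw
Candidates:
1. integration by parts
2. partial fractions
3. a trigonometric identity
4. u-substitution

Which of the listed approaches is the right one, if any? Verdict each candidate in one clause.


Verdict: no special technique — nothing composite, nothing rational, nothing trigonometric — each constant-multiple power of w integrates by the power rule alone.
- integration by parts: parts would only shuffle a directly integrable integrand.
- partial fractions: the expression is not a ratio of polynomials that decomposes further.
- a trigonometric identity: no sine or cosine appears, so there is nothing for a trigonometric identity to act on.
- u-substitution — no substitution does more than relabel what direct integration already handles.


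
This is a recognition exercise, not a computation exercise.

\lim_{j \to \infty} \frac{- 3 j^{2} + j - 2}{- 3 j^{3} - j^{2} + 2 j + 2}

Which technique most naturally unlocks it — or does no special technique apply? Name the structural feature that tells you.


Diagnosis: dominant-term comparison — growth-rate triage: the leading powers of j decide the limit, everything else is noise. Viewed as a single quotient this is an ∞/∞ form — an at-infinity application of l'Hôpital's rule would also resolve it; comparing leading growth reads the answer without differentiating.


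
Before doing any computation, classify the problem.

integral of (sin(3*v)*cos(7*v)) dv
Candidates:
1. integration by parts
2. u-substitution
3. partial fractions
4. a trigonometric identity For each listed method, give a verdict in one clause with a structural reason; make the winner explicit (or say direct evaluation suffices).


Diagnosis: a trigonometric identity — apply product-to-sum to sin(3*v)*cos(7*v): two clean single-angle terms replace one awkward product.
- integration by parts: not the fit here: there is no polynomial factor to ladder down — parts can still close the trigonometric product by recursion, though the identity rewrite is the direct route.
- u-substitution: no subexpression of the integrand serves as a whole-integral substitution inner — individual terms may offer their own, but none carries its derivative as a factor of the full integrand; a working change of variable would have to be constructed from outside the expression.
- partial fractions — there is no rational-function structure to decompose.
- a trigonometric identity — yes — fits the structure here.


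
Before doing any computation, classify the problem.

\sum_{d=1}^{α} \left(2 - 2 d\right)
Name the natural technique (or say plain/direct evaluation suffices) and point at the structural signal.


Diagnosis: no special technique — no ratio, no shift structure, no binomial pattern: sum the constant-multiple powers of d with known formulas.


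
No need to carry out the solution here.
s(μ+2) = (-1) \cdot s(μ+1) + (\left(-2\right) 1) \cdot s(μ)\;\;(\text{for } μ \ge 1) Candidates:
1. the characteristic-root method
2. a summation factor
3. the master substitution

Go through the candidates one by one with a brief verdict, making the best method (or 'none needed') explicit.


Best approach: the characteristic-root method — fixed numeric weights on consecutive terms and no forcing term added: the root method in its home territory.
- the characteristic-root method — applicable, and directly so.
- a summation factor: a summation factor telescopes one-step recursions; this one carries higher-order memory.
- the master substitution — with no divided-index recursive call, reindexing by powers of a base buys nothing.


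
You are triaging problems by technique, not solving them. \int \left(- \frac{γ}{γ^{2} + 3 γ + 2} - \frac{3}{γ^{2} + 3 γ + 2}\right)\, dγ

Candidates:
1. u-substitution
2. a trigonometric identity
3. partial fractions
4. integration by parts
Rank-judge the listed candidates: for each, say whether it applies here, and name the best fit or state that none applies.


Best approach: partial fractions — the bottom factors while the top stays lower-degree — split into simple fractions and integrate piece by piece.
- u-substitution — no subexpression of the integrand pairs with its own derivative as a factor — individual terms may offer their own substitutions, but any change of variable covering the whole integral would have to be constructed from outside the expression.
- a trigonometric identity: there is no trigonometric structure at all — the integrand carries no sine or cosine to rewrite.
- partial fractions: applicable, and directly so.
- integration by parts: no split into a nonconstant polynomial times one of the standard kernels — exp, sine, or cosine of a linear argument, or a logarithm — applies here.


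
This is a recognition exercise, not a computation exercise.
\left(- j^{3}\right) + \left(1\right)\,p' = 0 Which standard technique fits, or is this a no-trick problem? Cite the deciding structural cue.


Best approach: no special technique — solved for the derivative, p never appears on the right — this is a direct integration in j, not a differential-equations problem at heart.


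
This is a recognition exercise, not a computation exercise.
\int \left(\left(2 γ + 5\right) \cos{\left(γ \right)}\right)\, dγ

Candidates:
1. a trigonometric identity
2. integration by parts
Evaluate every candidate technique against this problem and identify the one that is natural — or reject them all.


Method: integration by parts — a polynomial 2 γ + 5 against the kernel \cos{\left(γ \right)} is the signature bounded-ladder case for integration by parts.
- a trigonometric identity — no even trigonometric power and no product of distinct frequencies to rewrite.
- integration by parts: applicable, and directly so.


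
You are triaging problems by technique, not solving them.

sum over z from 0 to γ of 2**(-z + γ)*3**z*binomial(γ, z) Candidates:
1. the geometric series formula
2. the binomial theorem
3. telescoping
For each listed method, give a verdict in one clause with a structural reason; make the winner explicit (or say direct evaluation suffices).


Method: the binomial theorem — the binomial coefficients weight matched powers of 3 and 2, which is exactly the expansion of a binomial power.
- the geometric series formula — consecutive terms are not related by a fixed multiplier.
- the binomial theorem — yes — fits the structure here.
- telescoping — as presented, consecutive terms share no shifted copy to cancel against — no rewrite is on display to change that.


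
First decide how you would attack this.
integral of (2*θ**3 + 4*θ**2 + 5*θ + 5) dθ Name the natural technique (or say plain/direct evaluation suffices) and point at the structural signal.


Best approach: no special technique — a term-by-term power-rule job in θ; no substitution or rearrangement earns its keep here.


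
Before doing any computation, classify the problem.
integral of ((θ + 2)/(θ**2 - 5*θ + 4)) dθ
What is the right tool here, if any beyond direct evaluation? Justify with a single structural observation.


Diagnosis: partial fractions — θ**2 - 5*θ + 4 splits into linear pieces, so the quotient is a sum of simple fractions — decompose before integrating.


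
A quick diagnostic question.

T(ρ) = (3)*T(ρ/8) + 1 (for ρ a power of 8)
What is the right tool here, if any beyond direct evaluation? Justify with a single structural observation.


Diagnosis: the master substitution — the call at ρ/8 makes this multiplicative recursion; the master-style substitution converts it to additive.


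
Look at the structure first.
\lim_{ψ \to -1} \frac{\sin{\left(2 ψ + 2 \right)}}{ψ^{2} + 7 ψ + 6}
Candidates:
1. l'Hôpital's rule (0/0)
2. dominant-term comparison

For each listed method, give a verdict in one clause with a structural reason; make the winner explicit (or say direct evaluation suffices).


Best approach: l'Hôpital's rule (0/0) — both numerator and denominator vanish at -1: the genuine 0/0 indeterminate that l'Hôpital exists for. A first-order expansion at the point is an equally standard path; the rule packages it.
- l'Hôpital's rule (0/0): applies; the problem has the shape this method handles.
- dominant-term comparison: leading-power comparison does not apply to this form.


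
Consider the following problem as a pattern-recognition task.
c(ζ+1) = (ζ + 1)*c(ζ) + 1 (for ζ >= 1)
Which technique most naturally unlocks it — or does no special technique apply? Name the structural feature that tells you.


Diagnosis: a summation factor — because the multiplier ζ + 1 is index-dependent, divide through by its running product and sum the resulting differences.


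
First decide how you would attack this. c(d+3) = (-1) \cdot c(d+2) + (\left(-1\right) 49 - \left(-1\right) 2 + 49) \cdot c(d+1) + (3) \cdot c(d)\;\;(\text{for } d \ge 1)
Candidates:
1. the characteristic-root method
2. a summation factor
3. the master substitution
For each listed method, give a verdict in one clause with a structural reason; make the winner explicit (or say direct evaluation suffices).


Method: the characteristic-root method — the recurrence treats every index alike (constant coefficients, no forcing) — precisely the regime where r^d trials close it.
- the characteristic-root method — a fit — the right tool for this form.
- a summation factor: the recurrence reaches back more than one step, outside the first-order family a summation factor normalizes.
- the master substitution — the recursive argument is a shift of the index, not a fixed fraction of it.


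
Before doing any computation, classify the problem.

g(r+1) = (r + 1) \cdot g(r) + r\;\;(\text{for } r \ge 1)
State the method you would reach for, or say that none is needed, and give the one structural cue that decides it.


Method: a summation factor — because the multiplier r + 1 is index-dependent, divide through by its running product and sum the resulting differences.


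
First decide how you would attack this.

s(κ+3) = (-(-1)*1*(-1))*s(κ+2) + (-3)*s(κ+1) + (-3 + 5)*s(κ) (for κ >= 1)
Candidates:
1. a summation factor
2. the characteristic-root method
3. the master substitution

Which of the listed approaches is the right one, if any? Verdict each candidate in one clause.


Method: the characteristic-root method — linear, homogeneous, constant coefficients: solutions of the form r^κ exist — find the roots of the characteristic polynomial.
- a summation factor — a summation factor telescopes one-step recursions; this one carries higher-order memory.
- the characteristic-root method: yes — fits the structure here.
- the master substitution: no fixed divisor shrinks the index between calls.


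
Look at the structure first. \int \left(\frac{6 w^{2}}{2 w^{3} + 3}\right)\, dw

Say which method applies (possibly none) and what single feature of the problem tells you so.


Best approach: u-substitution — set u = 2 w^{3} + 3: a constant multiple of its derivative, namely 6 w^{2}, is present as a factor once the integrand is collected, so the du is sitting there waiting.


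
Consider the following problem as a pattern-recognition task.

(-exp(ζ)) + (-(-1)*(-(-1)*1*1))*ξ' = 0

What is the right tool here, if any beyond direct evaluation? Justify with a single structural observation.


Diagnosis: no special technique — the slope is a function of ζ alone, so integrate both sides directly.


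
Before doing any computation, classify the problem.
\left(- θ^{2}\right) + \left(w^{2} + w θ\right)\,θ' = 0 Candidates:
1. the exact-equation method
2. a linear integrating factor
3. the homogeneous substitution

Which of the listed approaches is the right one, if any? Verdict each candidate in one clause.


Technique: the homogeneous substitution — the slope's numerator and denominator share total degree; set v = θ/w and the equation drops to separable form. Rewriting — with the variables' roles exchanged where the shape demands it — would expose a Bernoulli structure too; the homogeneous substitution simply reads the degrees directly.
- the exact-equation method: exactness fails on the nose — the mixed partials do not match.
- a linear integrating factor — the unknown enters nonlinearly (through a power, a denominator, or a transcendental function), which the linear integrating-factor recipe cannot absorb as-is — any repair would come from a preliminary substitution, not the factor.
- the homogeneous substitution: a fit — the right tool for this form.


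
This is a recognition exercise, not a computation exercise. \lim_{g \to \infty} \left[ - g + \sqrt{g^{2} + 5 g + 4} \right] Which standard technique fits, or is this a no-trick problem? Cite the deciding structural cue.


Verdict: conjugate multiplication — divergence minus divergence hides a finite answer — expose it by pairing \sqrt{g^{2} + 5 g + 4} - g with its conjugate.


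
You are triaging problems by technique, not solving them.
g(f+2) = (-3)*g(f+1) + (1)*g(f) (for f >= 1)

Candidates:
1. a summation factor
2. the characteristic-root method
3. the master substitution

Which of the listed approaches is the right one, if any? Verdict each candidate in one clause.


Method: the characteristic-root method — because shifting f leaves the equation's coefficients unchanged, exponential trials reduce it to algebra.
- a summation factor: a summation factor telescopes one-step recursions; this one carries higher-order memory.
- the characteristic-root method — applies; the problem has the shape this method handles.
- the master substitution — the recursion shifts the index rather than dividing it.


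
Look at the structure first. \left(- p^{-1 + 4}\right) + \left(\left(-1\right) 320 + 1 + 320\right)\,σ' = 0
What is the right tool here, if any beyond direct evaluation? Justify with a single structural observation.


Method: no special technique — solved for the derivative, no σ appears — this is antidifferentiation in p wearing ODE clothing.


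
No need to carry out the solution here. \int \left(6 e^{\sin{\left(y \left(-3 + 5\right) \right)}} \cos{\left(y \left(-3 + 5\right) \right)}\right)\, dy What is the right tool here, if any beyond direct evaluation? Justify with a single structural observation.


Best approach: u-substitution — collected, the integrand has one factor that is, up to a constant, the derivative of an inner expression the rest depends on — substitute for that inner expression.


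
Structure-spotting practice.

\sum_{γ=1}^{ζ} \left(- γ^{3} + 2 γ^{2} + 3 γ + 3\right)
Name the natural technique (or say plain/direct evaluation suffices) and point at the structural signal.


Method: no special technique — this is bookkeeping, not technique: standard formulas for sums of constant-multiple powers of γ apply termwise.


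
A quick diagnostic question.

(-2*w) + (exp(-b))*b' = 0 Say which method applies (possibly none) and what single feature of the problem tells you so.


Technique: separation of variables — separating collects all b-dependence with the derivative and leaves all w-dependence opposite: variables separate. An exactness check succeeds on this form as well — separation and the potential function arrive at the same answer, separation more directly.


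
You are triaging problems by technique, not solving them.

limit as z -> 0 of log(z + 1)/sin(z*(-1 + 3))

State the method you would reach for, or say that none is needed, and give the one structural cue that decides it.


Method: l'Hôpital's rule (0/0) — substituting 0 gives 0 over 0; differentiate top and bottom once and re-evaluate. A local series expansion at the point resolves it as well; the rule is the packaged version of that step.


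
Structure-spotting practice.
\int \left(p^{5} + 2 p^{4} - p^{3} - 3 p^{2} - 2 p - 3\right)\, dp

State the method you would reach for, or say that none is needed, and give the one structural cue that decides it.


Verdict: no special technique — a term-by-term power-rule job in p; no substitution or rearrangement earns its keep here.


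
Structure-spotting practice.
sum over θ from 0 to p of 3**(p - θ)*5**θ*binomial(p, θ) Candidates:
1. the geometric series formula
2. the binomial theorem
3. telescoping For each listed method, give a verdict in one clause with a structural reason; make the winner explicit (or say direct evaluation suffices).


Method: the binomial theorem — terms weighting binomial(p, θ) against matched powers of 5 and 3 reassemble into (5 + 3)^p by the binomial theorem.
- the geometric series formula — dividing successive terms gives an index-dependent quantity, not a constant.
- the binomial theorem — yes, a natural case for it.
- telescoping — the terms as presented offer no neighboring cancellation — a telescoping rewrite may exist, but the displayed structure does not hand one over.


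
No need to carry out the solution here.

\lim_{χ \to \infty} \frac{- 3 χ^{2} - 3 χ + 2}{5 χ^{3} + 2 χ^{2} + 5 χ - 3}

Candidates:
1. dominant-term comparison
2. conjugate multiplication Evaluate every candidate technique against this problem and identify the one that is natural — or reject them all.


Technique: dominant-term comparison — at large χ only the top-degree terms survive; compare the leading terms and the limit falls out.
- dominant-term comparison — applicable, and directly so.
- conjugate multiplication: multiplying by a conjugate would not remove any indeterminacy here.


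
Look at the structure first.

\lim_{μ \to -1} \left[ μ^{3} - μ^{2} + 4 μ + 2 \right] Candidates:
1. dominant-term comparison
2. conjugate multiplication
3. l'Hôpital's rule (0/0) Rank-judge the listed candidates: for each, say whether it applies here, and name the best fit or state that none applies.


Diagnosis: no special technique — the expression is continuous at -1 — substitute and evaluate; no indeterminate form appears.
- dominant-term comparison — no dominant power emerges to decide the limit by degree comparison.
- conjugate multiplication — there are no radicals in tension whose conjugate would simplify matters.
- l'Hôpital's rule (0/0) — substituting the point gives a finite value outright — there is no indeterminate clash to repair.


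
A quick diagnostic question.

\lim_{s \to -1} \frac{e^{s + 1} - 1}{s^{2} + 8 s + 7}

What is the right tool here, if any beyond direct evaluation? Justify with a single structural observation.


Diagnosis: l'Hôpital's rule (0/0) — both numerator and denominator vanish at -1: the genuine 0/0 indeterminate that l'Hôpital exists for. One could equally expand both pieces locally and compare leading terms; the rule does that in one stroke.


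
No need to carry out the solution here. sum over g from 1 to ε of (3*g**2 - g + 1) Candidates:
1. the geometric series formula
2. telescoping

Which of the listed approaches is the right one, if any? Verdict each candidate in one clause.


Diagnosis: no special technique — recognize the absence of structure: constant-multiple powers of g summed plainly, no special method required.
- the geometric series formula — the term-to-term ratio drifts with the index — the one thing the geometric formula cannot absorb.
- telescoping: computed from the summand as displayed, the partial sums build up without the pairwise collapse telescoping exploits.


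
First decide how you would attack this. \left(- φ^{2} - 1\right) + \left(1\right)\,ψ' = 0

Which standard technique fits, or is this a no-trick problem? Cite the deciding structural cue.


Diagnosis: no special technique — with ψ absent the equation is not coupled at all: direct integration in φ.


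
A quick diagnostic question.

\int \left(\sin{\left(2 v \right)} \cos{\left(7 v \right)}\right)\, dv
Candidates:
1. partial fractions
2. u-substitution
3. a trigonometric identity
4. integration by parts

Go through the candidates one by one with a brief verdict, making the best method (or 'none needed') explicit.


Verdict: a trigonometric identity — cross-frequency products like \sin{\left(2 v \right)} \cos{\left(7 v \right)} are the textbook product-to-sum case — the identity converts them to directly integrable sinusoids.
- partial fractions — there is no rational-function structure to decompose.
- u-substitution — no subexpression of the integrand serves as a whole-integral substitution inner — individual terms may offer their own, but none carries its derivative as a factor of the full integrand; a working change of variable would have to be constructed from outside the expression.
- a trigonometric identity: applicable, and directly so.
- integration by parts: not the fit here: there is no polynomial factor to ladder down — parts can still close the trigonometric product by recursion, though the identity rewrite is the direct route.


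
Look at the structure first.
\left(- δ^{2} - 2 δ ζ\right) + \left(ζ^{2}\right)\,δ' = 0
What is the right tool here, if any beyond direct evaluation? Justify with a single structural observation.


Diagnosis: the homogeneous substitution — scaling ζ and δ together leaves the slope fixed — it depends only on δ/ζ, so substitute the ratio. Rearranged, this also fits the Bernoulli template directly; the homogeneous substitution reads the structure without the rearrangement.


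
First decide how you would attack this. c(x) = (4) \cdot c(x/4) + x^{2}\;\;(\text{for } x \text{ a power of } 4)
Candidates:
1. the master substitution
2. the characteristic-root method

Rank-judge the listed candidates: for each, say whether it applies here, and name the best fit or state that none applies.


Technique: the master substitution — the argument contracts 4-fold per step: reindex x exponentially and solve the linear recurrence in the new index.
- the master substitution — yes, a natural case for it.
- the characteristic-root method — a divided-index call is not the fixed-shift linear shape that characteristic roots solve.


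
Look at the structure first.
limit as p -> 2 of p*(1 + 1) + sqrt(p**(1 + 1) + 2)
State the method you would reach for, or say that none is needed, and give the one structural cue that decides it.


Diagnosis: no special technique — the function is continuous at 2; evaluation is itself the limit, no machinery required.


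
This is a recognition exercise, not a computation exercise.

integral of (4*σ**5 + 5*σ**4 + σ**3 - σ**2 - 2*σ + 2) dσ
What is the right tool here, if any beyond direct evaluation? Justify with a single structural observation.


Method: no special technique — scan for structure and find none: constant multiples of powers of σ, integrate directly.


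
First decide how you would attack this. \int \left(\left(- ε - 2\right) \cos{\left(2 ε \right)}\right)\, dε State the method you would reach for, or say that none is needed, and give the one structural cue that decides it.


Best approach: integration by parts — a polynomial factor - ε - 2 multiplies \cos{\left(2 ε \right)}; differentiating - ε - 2 lowers its degree while \cos{\left(2 ε \right)} integrates cleanly, so parts wins.


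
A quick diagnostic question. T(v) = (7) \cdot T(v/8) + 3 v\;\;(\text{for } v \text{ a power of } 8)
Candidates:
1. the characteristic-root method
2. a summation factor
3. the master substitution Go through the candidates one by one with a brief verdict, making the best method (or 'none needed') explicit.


Verdict: the master substitution — the argument contracts 8-fold per step: reindex v exponentially and solve the linear recurrence in the new index.
- the characteristic-root method: the recursion divides its index rather than shifting it — outside the constant-shift family the root method covers.
- a summation factor: the recursion divides its index rather than shifting it — there is no previous-term chain for a summation factor to telescope.
- the master substitution: yes, a natural case for it.


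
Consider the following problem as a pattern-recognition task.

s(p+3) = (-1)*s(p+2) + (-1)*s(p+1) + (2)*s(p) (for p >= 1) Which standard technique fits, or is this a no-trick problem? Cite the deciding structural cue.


Diagnosis: the characteristic-root method — try a geometric ansatz r^p: constant coefficients turn the recurrence into one polynomial equation in r.


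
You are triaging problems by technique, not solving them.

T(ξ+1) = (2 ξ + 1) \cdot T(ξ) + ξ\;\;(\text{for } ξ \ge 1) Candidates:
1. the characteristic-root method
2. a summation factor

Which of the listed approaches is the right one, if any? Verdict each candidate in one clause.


Verdict: a summation factor — first-order, linear, moving coefficient 2 ξ + 1: the discrete analogue of an integrating factor handles it.
- the characteristic-root method — the coefficients change with the index, which the root method cannot absorb.
- a summation factor: yes, a natural case for it.


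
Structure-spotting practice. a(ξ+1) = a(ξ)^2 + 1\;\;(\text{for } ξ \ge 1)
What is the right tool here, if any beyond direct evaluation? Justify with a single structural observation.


Best approach: no special technique — the unknown enters the rule nonlinearly, not as a weighted sum — no linear method is even well-posed.


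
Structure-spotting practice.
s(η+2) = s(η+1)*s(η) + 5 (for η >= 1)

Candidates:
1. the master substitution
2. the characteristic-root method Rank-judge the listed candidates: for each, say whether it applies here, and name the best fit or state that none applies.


Best approach: no special technique — the new term depends nonlinearly on the old ones, which disqualifies every superposition-based technique.
- the master substitution — the recursive argument is a shift of the index, not a fixed fraction of it.
- the characteristic-root method — the recursion is nonlinear in the sequence values, so no linear-modes ansatz applies.


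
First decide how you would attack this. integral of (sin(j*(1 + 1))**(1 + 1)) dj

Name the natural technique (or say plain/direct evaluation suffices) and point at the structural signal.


Method: a trigonometric identity — sin(j*(1 + 1))**(1 + 1) is the textbook power-reduction case — identities first, antiderivatives second.


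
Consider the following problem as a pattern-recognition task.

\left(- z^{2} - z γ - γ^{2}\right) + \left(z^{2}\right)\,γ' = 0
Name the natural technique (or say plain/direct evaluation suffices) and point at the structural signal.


Diagnosis: the homogeneous substitution — the slope's numerator and denominator share total degree; set v = γ/z and the equation drops to separable form.


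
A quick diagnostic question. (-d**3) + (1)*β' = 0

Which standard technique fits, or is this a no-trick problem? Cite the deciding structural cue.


Verdict: no special technique — the slope is a function of d alone, so integrate both sides directly.


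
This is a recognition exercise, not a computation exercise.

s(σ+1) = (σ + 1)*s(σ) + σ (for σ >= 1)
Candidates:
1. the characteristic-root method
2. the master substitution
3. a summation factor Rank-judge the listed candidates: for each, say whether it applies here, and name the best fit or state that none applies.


Best approach: a summation factor — with the index-dependent coefficient σ + 1, dividing by the cumulative product turns the left side into a pure difference.
- the characteristic-root method — the coefficients change with the index, which the root method cannot absorb.
- the master substitution: this is shift-type recursion, outside the divide-and-conquer template.
- a summation factor — applicable, and directly so.


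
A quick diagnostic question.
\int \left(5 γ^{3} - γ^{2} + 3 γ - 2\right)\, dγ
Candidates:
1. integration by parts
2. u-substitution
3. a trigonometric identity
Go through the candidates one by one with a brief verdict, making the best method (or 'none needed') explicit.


Verdict: no special technique — a term-by-term power-rule job in γ; no substitution or rearrangement earns its keep here.
- integration by parts — splitting off a factor buys nothing — the integrand integrates directly without parts.
- u-substitution: any workable substitution here is cosmetic — the integrand is already in directly integrable form.
- a trigonometric identity: with no trigonometric functions present, identity rewriting has no target.


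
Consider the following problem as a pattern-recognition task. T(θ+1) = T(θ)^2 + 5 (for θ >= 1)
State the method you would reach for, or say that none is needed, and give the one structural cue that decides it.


Method: no special technique — the sequence value feeds back through itself nonlinearly — linear superposition fails, and every superposition-based closed form fails with it.


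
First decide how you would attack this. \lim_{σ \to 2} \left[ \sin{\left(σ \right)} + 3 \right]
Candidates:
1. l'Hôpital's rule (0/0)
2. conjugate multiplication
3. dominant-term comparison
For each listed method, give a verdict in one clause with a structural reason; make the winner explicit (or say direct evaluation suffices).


Method: no special technique — no denominator vanishes and nothing blows up at 2: direct substitution is the whole computation.
- l'Hôpital's rule (0/0): substituting the point gives a finite value outright — there is no indeterminate clash to repair.
- conjugate multiplication: multiplying by a conjugate would not remove any indeterminacy here.
- dominant-term comparison: this limit is not decided by comparing leading-term growth at infinity.


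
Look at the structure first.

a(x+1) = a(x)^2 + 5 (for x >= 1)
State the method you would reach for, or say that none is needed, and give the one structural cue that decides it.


Best approach: no special technique — once the recursion is nonlinear, characteristic roots, master substitutions, and summation factors are all off the table.


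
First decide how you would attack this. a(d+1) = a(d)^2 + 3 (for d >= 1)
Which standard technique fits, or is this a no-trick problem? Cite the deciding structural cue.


Technique: no special technique — the update rule curves (it is not linear in the unknown sequence), so no superposition-based closed form attaches — iterate or study it directly.
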